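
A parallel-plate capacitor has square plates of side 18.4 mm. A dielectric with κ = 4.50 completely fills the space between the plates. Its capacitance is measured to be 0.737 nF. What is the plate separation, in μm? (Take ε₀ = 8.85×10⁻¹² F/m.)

d ≈ 18.3 μm

A = (18.4 mm)² = 3.39×10⁻⁴ m².
d = κε₀A/C = 4.50 × 8.85×10⁻¹² × 3.39×10⁻⁴ / 7.37×10⁻¹⁰ = 1.83×10⁻⁵ m.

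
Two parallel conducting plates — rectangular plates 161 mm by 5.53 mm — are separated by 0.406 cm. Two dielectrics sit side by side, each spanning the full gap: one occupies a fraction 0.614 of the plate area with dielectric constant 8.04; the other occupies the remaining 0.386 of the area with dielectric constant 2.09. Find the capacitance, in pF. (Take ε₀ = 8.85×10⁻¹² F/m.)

A = 161 × 5.53 mm² = 8.90×10⁻⁴ m².
Side-by-side slabs ⇒ two capacitors in parallel, each spanning the full gap.
C₁ = κ₁ε₀A₁/d = 8.04 × 8.85×10⁻¹² × 5.47×10⁻⁴ / 4.06×10⁻³ = 9.58×10⁻¹² F.
C₂ = κ₂ε₀A₂/d = 2.09 × 8.85×10⁻¹² × 3.44×10⁻⁴ / 4.06×10⁻³ = 1.57×10⁻¹² F.
C = C₁ + C₂ = 1.11×10⁻¹¹ F.

11.1 pF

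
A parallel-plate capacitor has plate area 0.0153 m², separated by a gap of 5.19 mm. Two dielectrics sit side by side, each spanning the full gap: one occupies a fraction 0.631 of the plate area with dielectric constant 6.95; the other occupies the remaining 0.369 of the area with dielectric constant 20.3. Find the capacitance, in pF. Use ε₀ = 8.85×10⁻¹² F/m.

Side-by-side slabs ⇒ two capacitors in parallel, each spanning the full gap.
C₁ = κ₁ε₀A₁/d = 6.95 × 8.85×10⁻¹² × 9.65×10⁻³ / 5.19×10⁻³ = 1.14×10⁻¹⁰ F.
C₂ = κ₂ε₀A₂/d = 20.3 × 8.85×10⁻¹² × 5.65×10⁻³ / 5.19×10⁻³ = 1.95×10⁻¹⁰ F.
C = C₁ + C₂ = 3.10×10⁻¹⁰ F.

C ≈ 310 pF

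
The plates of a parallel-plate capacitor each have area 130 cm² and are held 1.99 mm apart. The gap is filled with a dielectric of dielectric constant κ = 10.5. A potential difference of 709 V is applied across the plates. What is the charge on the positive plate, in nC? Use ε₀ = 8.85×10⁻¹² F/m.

Q ≈ 430 nC

A = 130 cm² = 1.30×10⁻² m².
C = κε₀A/d = 10.5 × 8.85×10⁻¹² × 1.30×10⁻² / 1.99×10⁻³ = 6.07×10⁻¹⁰ F.
Q = CV = 6.07×10⁻¹⁰ × 709 = 4.30×10⁻⁷ C.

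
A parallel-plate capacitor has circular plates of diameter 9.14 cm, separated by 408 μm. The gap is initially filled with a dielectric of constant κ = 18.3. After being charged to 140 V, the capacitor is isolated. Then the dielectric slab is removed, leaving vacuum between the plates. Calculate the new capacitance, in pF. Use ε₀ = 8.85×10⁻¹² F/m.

A = π(9.14/2 cm)² = 6.56×10⁻³ m².
Initially C₁ = κε₀A/d = 18.3 × 8.85×10⁻¹² × 6.56×10⁻³ / 4.08×10⁻⁴ = 2.60×10⁻⁹ F.
C = κε₀A/d scales with κ, so C₂/C₁ = 1/κ = 1/18.3 = 0.0546.
C₂ = 0.0546 × 2.60×10⁻⁹ = 1.42×10⁻¹⁰ F.

142 pF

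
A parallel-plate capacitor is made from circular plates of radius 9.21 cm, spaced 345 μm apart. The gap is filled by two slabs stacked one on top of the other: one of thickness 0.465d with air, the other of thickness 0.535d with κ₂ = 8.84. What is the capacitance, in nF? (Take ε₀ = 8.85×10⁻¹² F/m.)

A = π(9.21 cm)² = 2.66×10⁻² m².
Stacked slabs ⇒ two capacitors in series, each with the full plate area.
C₁ = κ₁ε₀A/d₁ = 1.00 × 8.85×10⁻¹² × 2.66×10⁻² / 1.60×10⁻⁴ = 1.47×10⁻⁹ F.
C₂ = κ₂ε₀A/d₂ = 8.84 × 8.85×10⁻¹² × 2.66×10⁻² / 1.85×10⁻⁴ = 1.13×10⁻⁸ F.
C = (1/C₁ + 1/C₂)⁻¹ = 1.30×10⁻⁹ F.

C ≈ 1.30 nF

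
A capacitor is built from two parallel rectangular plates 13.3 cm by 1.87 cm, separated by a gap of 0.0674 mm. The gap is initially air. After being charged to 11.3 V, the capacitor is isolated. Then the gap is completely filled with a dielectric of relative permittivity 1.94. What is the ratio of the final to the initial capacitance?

C₂/C₁ ≈ 1.94

C = κε₀A/d scales with κ, so C₂/C₁ = κ = 1.94.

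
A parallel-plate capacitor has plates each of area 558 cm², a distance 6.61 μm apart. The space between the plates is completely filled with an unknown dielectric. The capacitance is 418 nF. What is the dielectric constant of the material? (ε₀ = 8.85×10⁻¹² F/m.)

A = 558 cm² = 5.58×10⁻² m².
κ = Cd/(ε₀A) = 4.18×10⁻⁷ × 6.61×10⁻⁶ / (8.85×10⁻¹² × 5.58×10⁻²) = 5.60.

κ ≈ 5.60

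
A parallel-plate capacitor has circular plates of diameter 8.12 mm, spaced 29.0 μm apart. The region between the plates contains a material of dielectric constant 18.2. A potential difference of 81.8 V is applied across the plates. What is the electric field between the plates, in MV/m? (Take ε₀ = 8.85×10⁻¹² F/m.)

E = V/d = 81.8 / 2.90×10⁻⁵ = 2.82×10⁶ V/m.

E ≈ 2.82 MV/m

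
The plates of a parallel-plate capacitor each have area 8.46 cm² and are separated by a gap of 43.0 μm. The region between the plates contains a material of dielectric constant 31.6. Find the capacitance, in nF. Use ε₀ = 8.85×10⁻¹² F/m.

5.50 nF

A = 8.46 cm² = 8.46×10⁻⁴ m².
C = κε₀A/d = 31.6 × 8.85×10⁻¹² × 8.46×10⁻⁴ / 4.30×10⁻⁵ = 5.50×10⁻⁹ F.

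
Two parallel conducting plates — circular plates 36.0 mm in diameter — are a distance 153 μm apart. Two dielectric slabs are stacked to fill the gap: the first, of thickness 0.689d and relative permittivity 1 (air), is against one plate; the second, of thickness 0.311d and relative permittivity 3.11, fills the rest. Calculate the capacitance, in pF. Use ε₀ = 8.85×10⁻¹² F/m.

A = π(36.0/2 mm)² = 1.02×10⁻³ m².
Stacked slabs ⇒ two capacitors in series, each with the full plate area.
C₁ = κ₁ε₀A/d₁ = 1.00 × 8.85×10⁻¹² × 1.02×10⁻³ / 1.05×10⁻⁴ = 8.55×10⁻¹¹ F.
C₂ = κ₂ε₀A/d₂ = 3.11 × 8.85×10⁻¹² × 1.02×10⁻³ / 4.76×10⁻⁵ = 5.89×10⁻¹⁰ F.
C = (1/C₁ + 1/C₂)⁻¹ = 7.46×10⁻¹¹ F.

74.6 pF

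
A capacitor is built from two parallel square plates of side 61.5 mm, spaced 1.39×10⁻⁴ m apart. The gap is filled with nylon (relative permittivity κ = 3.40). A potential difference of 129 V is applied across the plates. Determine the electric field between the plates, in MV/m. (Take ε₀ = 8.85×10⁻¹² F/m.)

E = V/d = 129 / 1.39×10⁻⁴ = 9.28×10⁵ V/m.

E ≈ 0.928 MV/m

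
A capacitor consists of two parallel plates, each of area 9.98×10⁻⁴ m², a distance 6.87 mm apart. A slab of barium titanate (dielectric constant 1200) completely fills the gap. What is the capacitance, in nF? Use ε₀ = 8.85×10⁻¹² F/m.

C = κε₀A/d = 1200 × 8.85×10⁻¹² × 9.98×10⁻⁴ / 6.87×10⁻³ = 1.54×10⁻⁹ F.

C ≈ 1.54 nF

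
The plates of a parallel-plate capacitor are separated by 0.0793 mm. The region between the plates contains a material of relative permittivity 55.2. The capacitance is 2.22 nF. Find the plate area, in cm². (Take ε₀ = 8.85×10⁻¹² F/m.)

A = Cd/(κε₀) = 2.22×10⁻⁹ × 7.93×10⁻⁵ / (55.2 × 8.85×10⁻¹²) = 3.60×10⁻⁴ m².

3.60 cm²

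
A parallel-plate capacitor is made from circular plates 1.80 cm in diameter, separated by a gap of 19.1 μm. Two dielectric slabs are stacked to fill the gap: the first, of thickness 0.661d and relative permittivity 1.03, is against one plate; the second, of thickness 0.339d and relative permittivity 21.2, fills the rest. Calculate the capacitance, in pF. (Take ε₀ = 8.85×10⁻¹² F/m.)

179 pF

A = π(1.80/2 cm)² = 2.54×10⁻⁴ m².
Stacked slabs ⇒ two capacitors in series, each with the full plate area.
C₁ = κ₁ε₀A/d₁ = 1.03 × 8.85×10⁻¹² × 2.54×10⁻⁴ / 1.26×10⁻⁵ = 1.84×10⁻¹⁰ F.
C₂ = κ₂ε₀A/d₂ = 21.2 × 8.85×10⁻¹² × 2.54×10⁻⁴ / 6.47×10⁻⁶ = 7.37×10⁻⁹ F.
C = (1/C₁ + 1/C₂)⁻¹ = 1.79×10⁻¹⁰ F.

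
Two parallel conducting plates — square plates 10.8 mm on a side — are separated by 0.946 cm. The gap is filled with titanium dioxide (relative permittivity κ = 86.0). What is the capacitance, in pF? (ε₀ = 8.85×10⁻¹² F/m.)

C ≈ 9.38 pF

A = (10.8 mm)² = 1.17×10⁻⁴ m².
C = κε₀A/d = 86.0 × 8.85×10⁻¹² × 1.17×10⁻⁴ / 9.46×10⁻³ = 9.38×10⁻¹² F.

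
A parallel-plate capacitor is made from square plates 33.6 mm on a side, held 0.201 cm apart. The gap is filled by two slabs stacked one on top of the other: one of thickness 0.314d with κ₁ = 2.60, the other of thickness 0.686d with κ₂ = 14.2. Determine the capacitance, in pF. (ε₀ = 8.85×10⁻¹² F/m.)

A = (33.6 mm)² = 1.13×10⁻³ m².
Stacked slabs ⇒ two capacitors in series, each with the full plate area.
C₁ = κ₁ε₀A/d₁ = 2.60 × 8.85×10⁻¹² × 1.13×10⁻³ / 6.31×10⁻⁴ = 4.12×10⁻¹¹ F.
C₂ = κ₂ε₀A/d₂ = 14.2 × 8.85×10⁻¹² × 1.13×10⁻³ / 1.38×10⁻³ = 1.03×10⁻¹⁰ F.
C = (1/C₁ + 1/C₂)⁻¹ = 2.94×10⁻¹¹ F.

C ≈ 29.4 pF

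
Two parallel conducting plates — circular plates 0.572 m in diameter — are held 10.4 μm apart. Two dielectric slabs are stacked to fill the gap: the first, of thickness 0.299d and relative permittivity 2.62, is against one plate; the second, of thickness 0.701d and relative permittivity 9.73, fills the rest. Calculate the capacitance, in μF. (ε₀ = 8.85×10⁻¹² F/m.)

C ≈ 1.17 μF

A = π(0.572/2 m)² = 0.257 m².
Stacked slabs ⇒ two capacitors in series, each with the full plate area.
C₁ = κ₁ε₀A/d₁ = 2.62 × 8.85×10⁻¹² × 0.257 / 3.11×10⁻⁶ = 1.92×10⁻⁶ F.
C₂ = κ₂ε₀A/d₂ = 9.73 × 8.85×10⁻¹² × 0.257 / 7.29×10⁻⁶ = 3.04×10⁻⁶ F.
C = (1/C₁ + 1/C₂)⁻¹ = 1.17×10⁻⁶ F.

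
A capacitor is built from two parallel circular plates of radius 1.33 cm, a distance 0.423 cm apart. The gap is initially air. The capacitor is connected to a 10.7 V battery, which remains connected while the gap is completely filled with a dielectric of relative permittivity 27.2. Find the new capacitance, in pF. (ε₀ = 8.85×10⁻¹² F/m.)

C ≈ 31.6 pF

A = π(1.33 cm)² = 5.56×10⁻⁴ m².
Initially C₁ = ε₀A/d = 8.85×10⁻¹² × 5.56×10⁻⁴ / 4.23×10⁻³ = 1.16×10⁻¹² F.
C = κε₀A/d scales with κ, so C₂/C₁ = κ = 27.2.
C₂ = 27.2 × 1.16×10⁻¹² = 3.16×10⁻¹¹ F.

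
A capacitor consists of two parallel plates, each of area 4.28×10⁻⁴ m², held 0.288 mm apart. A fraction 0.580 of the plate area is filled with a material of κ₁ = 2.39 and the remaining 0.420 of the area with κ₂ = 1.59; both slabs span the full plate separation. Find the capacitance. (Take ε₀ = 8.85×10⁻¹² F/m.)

C ≈ 27.0 pF

Side-by-side slabs ⇒ two capacitors in parallel, each spanning the full gap.
C₁ = κ₁ε₀A₁/d = 2.39 × 8.85×10⁻¹² × 2.48×10⁻⁴ / 2.88×10⁻⁴ = 1.82×10⁻¹¹ F.
C₂ = κ₂ε₀A₂/d = 1.59 × 8.85×10⁻¹² × 1.80×10⁻⁴ / 2.88×10⁻⁴ = 8.78×10⁻¹² F.
C = C₁ + C₂ = 2.70×10⁻¹¹ F.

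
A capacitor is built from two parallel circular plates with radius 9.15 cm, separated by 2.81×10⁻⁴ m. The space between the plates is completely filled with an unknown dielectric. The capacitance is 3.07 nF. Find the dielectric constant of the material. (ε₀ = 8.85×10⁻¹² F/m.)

3.71

A = π(9.15 cm)² = 2.63×10⁻² m².
κ = Cd/(ε₀A) = 3.07×10⁻⁹ × 2.81×10⁻⁴ / (8.85×10⁻¹² × 2.63×10⁻²) = 3.71.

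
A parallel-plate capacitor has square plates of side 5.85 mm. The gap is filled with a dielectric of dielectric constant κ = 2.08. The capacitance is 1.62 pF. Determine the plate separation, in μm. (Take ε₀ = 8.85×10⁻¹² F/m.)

d ≈ 389 μm

A = (5.85 mm)² = 3.42×10⁻⁵ m².
d = κε₀A/C = 2.08 × 8.85×10⁻¹² × 3.42×10⁻⁵ / 1.62×10⁻¹² = 3.89×10⁻⁴ m.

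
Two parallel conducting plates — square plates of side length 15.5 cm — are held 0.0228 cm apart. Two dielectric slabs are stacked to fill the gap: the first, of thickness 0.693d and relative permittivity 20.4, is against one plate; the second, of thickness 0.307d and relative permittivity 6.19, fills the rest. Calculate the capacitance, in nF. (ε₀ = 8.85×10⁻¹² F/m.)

11.2 nF

A = (15.5 cm)² = 2.40×10⁻² m².
Stacked slabs ⇒ two capacitors in series, each with the full plate area.
C₁ = κ₁ε₀A/d₁ = 20.4 × 8.85×10⁻¹² × 2.40×10⁻² / 1.58×10⁻⁴ = 2.75×10⁻⁸ F.
C₂ = κ₂ε₀A/d₂ = 6.19 × 8.85×10⁻¹² × 2.40×10⁻² / 7.00×10⁻⁵ = 1.88×10⁻⁸ F.
C = (1/C₁ + 1/C₂)⁻¹ = 1.12×10⁻⁸ F.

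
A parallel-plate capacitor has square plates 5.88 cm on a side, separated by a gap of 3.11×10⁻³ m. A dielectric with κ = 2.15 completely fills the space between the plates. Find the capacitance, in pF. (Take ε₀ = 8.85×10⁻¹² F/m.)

A = (5.88 cm)² = 3.46×10⁻³ m².
C = κε₀A/d = 2.15 × 8.85×10⁻¹² × 3.46×10⁻³ / 3.11×10⁻³ = 2.12×10⁻¹¹ F.

C ≈ 21.2 pF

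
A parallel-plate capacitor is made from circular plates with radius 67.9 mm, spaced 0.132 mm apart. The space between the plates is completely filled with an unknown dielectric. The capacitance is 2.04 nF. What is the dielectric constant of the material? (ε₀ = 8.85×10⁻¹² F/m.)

A = π(67.9 mm)² = 1.45×10⁻² m².
κ = Cd/(ε₀A) = 2.04×10⁻⁹ × 1.32×10⁻⁴ / (8.85×10⁻¹² × 1.45×10⁻²) = 2.10.

2.10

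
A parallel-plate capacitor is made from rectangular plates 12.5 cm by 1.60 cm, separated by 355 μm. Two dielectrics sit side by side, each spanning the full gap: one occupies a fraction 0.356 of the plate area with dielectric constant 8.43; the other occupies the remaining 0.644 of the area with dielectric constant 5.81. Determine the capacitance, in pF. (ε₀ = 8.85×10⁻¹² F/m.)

A = 12.5 × 1.60 cm² = 2.00×10⁻³ m².
Side-by-side slabs ⇒ two capacitors in parallel, each spanning the full gap.
C₁ = κ₁ε₀A₁/d = 8.43 × 8.85×10⁻¹² × 7.12×10⁻⁴ / 3.55×10⁻⁴ = 1.50×10⁻¹⁰ F.
C₂ = κ₂ε₀A₂/d = 5.81 × 8.85×10⁻¹² × 1.29×10⁻³ / 3.55×10⁻⁴ = 1.87×10⁻¹⁰ F.
C = C₁ + C₂ = 3.36×10⁻¹⁰ F.

336 pF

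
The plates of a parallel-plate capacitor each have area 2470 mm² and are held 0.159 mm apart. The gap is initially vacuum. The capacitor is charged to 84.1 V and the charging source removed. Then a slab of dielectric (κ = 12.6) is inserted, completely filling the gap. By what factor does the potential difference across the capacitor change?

Isolated ⇒ Q is held fixed.
C₂ = 12.6 C₁ and V = Q/C, so V₂/V₁ = C₁/C₂ = 0.0794.

0.0794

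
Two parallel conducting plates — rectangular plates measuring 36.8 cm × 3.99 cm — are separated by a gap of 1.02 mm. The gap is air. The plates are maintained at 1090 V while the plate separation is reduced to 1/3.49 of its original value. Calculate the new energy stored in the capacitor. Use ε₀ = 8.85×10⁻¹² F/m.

A = 36.8 × 3.99 cm² = 1.47×10⁻² m².
Initially C₁ = ε₀A/d = 8.85×10⁻¹² × 1.47×10⁻² / 1.02×10⁻³ = 1.27×10⁻¹⁰ F.
U₁ = 7.57×10⁻⁵ J.
Battery connected ⇒ V is held fixed. C₂ = 3.49 C₁ and U = ½CV², so U₂/U₁ = C₂/C₁ = 3.49.
U₂ = 3.49 × 7.57×10⁻⁵ = 2.64×10⁻⁴ J.

264 μJ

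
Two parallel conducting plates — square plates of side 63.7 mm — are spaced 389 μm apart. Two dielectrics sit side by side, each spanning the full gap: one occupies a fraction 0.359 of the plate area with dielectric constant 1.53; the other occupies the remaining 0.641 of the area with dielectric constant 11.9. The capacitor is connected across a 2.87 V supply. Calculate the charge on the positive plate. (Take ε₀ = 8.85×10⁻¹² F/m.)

2.17 nC

A = (63.7 mm)² = 4.06×10⁻³ m².
Side-by-side slabs ⇒ two capacitors in parallel, each spanning the full gap.
C₁ = κ₁ε₀A₁/d = 1.53 × 8.85×10⁻¹² × 1.46×10⁻³ / 3.89×10⁻⁴ = 5.07×10⁻¹¹ F.
C₂ = κ₂ε₀A₂/d = 11.9 × 8.85×10⁻¹² × 2.60×10⁻³ / 3.89×10⁻⁴ = 7.04×10⁻¹⁰ F.
C = C₁ + C₂ = 7.55×10⁻¹⁰ F.
Q = CV = 7.55×10⁻¹⁰ × 2.87 = 2.17×10⁻⁹ C.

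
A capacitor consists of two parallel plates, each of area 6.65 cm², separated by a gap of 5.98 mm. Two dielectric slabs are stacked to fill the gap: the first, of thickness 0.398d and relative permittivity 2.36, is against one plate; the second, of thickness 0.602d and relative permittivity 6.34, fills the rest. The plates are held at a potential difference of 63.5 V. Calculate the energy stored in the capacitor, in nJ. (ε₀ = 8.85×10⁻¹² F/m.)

A = 6.65 cm² = 6.65×10⁻⁴ m².
Stacked slabs ⇒ two capacitors in series, each with the full plate area.
C₁ = κ₁ε₀A/d₁ = 2.36 × 8.85×10⁻¹² × 6.65×10⁻⁴ / 2.38×10⁻³ = 5.84×10⁻¹² F.
C₂ = κ₂ε₀A/d₂ = 6.34 × 8.85×10⁻¹² × 6.65×10⁻⁴ / 3.60×10⁻³ = 1.04×10⁻¹¹ F.
C = (1/C₁ + 1/C₂)⁻¹ = 3.73×10⁻¹² F.
U = ½CV² = ½ × 3.73×10⁻¹² × (63.5)² = 7.53×10⁻⁹ J.

7.53 nJ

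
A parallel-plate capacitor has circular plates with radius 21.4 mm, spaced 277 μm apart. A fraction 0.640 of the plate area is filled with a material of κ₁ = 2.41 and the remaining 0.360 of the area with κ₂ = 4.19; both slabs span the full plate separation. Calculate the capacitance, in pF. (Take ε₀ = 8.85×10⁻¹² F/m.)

C ≈ 140 pF

A = π(21.4 mm)² = 1.44×10⁻³ m².
Side-by-side slabs ⇒ two capacitors in parallel, each spanning the full gap.
C₁ = κ₁ε₀A₁/d = 2.41 × 8.85×10⁻¹² × 9.21×10⁻⁴ / 2.77×10⁻⁴ = 7.09×10⁻¹¹ F.
C₂ = κ₂ε₀A₂/d = 4.19 × 8.85×10⁻¹² × 5.18×10⁻⁴ / 2.77×10⁻⁴ = 6.93×10⁻¹¹ F.
C = C₁ + C₂ = 1.40×10⁻¹⁰ F.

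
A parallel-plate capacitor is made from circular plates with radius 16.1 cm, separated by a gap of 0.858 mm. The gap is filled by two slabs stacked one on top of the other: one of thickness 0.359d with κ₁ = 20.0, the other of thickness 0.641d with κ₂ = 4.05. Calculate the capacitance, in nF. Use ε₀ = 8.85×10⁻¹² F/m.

A = π(16.1 cm)² = 8.14×10⁻² m².
Stacked slabs ⇒ two capacitors in series, each with the full plate area.
C₁ = κ₁ε₀A/d₁ = 20.0 × 8.85×10⁻¹² × 8.14×10⁻² / 3.08×10⁻⁴ = 4.68×10⁻⁸ F.
C₂ = κ₂ε₀A/d₂ = 4.05 × 8.85×10⁻¹² × 8.14×10⁻² / 5.50×10⁻⁴ = 5.31×10⁻⁹ F.
C = (1/C₁ + 1/C₂)⁻¹ = 4.77×10⁻⁹ F.

C ≈ 4.77 nF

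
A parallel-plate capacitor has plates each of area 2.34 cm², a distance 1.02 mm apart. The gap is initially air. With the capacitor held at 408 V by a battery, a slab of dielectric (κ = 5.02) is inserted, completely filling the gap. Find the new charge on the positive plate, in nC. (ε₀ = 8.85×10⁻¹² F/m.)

4.16 nC

A = 2.34 cm² = 2.34×10⁻⁴ m².
Initially C₁ = ε₀A/d = 8.85×10⁻¹² × 2.34×10⁻⁴ / 1.02×10⁻³ = 2.03×10⁻¹² F.
Q₁ = 8.28×10⁻¹⁰ C.
Battery connected ⇒ V is held fixed. C₂ = 5.02 C₁ and Q = CV, so Q₂/Q₁ = C₂/C₁ = 5.02.
Q₂ = 5.02 × 8.28×10⁻¹⁰ = 4.16×10⁻⁹ C.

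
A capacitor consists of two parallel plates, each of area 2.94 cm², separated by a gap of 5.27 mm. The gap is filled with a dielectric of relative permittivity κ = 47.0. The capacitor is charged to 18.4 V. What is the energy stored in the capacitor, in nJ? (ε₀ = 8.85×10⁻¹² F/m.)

U ≈ 3.93 nJ

A = 2.94 cm² = 2.94×10⁻⁴ m².
C = κε₀A/d = 47.0 × 8.85×10⁻¹² × 2.94×10⁻⁴ / 5.27×10⁻³ = 2.32×10⁻¹¹ F.
U = ½CV² = ½ × 2.32×10⁻¹¹ × (18.4)² = 3.93×10⁻⁹ J.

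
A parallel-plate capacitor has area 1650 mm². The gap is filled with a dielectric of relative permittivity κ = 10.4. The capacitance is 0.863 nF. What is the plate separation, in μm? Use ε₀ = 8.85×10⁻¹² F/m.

176 μm

A = 1650 mm² = 1.65×10⁻³ m².
d = κε₀A/C = 10.4 × 8.85×10⁻¹² × 1.65×10⁻³ / 8.63×10⁻¹⁰ = 1.76×10⁻⁴ m.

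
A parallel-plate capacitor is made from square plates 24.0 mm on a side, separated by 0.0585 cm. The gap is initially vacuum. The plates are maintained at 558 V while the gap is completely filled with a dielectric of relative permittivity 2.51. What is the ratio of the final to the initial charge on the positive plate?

2.51

Battery connected ⇒ V is held fixed.
C₂ = 2.51 C₁ and Q = CV, so Q₂/Q₁ = C₂/C₁ = 2.51.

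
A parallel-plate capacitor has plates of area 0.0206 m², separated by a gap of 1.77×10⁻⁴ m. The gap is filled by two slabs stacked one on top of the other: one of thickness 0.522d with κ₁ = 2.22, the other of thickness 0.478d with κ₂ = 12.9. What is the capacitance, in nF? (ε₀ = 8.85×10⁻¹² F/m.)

Stacked slabs ⇒ two capacitors in series, each with the full plate area.
C₁ = κ₁ε₀A/d₁ = 2.22 × 8.85×10⁻¹² × 2.06×10⁻² / 9.24×10⁻⁵ = 4.38×10⁻⁹ F.
C₂ = κ₂ε₀A/d₂ = 12.9 × 8.85×10⁻¹² × 2.06×10⁻² / 8.46×10⁻⁵ = 2.78×10⁻⁸ F.
C = (1/C₁ + 1/C₂)⁻¹ = 3.78×10⁻⁹ F.

3.78 nF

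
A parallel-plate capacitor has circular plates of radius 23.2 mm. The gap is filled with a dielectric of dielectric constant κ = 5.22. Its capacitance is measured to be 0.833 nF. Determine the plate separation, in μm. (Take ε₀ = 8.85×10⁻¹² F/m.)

A = π(23.2 mm)² = 1.69×10⁻³ m².
d = κε₀A/C = 5.22 × 8.85×10⁻¹² × 1.69×10⁻³ / 8.33×10⁻¹⁰ = 9.38×10⁻⁵ m.

d ≈ 93.8 μm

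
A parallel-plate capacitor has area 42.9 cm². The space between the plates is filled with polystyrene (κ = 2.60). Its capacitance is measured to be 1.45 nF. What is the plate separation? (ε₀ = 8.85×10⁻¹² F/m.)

A = 42.9 cm² = 4.29×10⁻³ m².
d = κε₀A/C = 2.60 × 8.85×10⁻¹² × 4.29×10⁻³ / 1.45×10⁻⁹ = 6.81×10⁻⁵ m.

d ≈ 68.1 μm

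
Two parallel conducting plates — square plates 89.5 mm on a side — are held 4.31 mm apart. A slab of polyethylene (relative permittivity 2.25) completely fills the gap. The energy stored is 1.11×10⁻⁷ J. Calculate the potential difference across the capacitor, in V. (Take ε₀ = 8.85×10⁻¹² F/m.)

A = (89.5 mm)² = 8.01×10⁻³ m².
C = κε₀A/d = 2.25 × 8.85×10⁻¹² × 8.01×10⁻³ / 4.31×10⁻³ = 3.70×10⁻¹¹ F.
V = √(2U/C) = √(2 × 1.11×10⁻⁷ / 3.70×10⁻¹¹) = 77.5 V.

77.5 V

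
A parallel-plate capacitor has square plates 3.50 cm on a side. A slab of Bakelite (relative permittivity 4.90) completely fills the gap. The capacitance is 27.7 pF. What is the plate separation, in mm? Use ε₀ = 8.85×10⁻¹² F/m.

d ≈ 1.92 mm

A = (3.50 cm)² = 1.23×10⁻³ m².
d = κε₀A/C = 4.90 × 8.85×10⁻¹² × 1.23×10⁻³ / 2.77×10⁻¹¹ = 1.92×10⁻³ m.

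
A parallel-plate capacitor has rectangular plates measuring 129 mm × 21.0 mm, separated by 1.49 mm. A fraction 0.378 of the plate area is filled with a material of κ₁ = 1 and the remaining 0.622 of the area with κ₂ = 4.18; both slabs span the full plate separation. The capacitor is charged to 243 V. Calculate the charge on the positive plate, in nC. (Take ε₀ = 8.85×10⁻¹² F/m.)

Q ≈ 11.6 nC

A = 129 × 21.0 mm² = 2.71×10⁻³ m².
Side-by-side slabs ⇒ two capacitors in parallel, each spanning the full gap.
C₁ = κ₁ε₀A₁/d = 1.00 × 8.85×10⁻¹² × 1.02×10⁻³ / 1.49×10⁻³ = 6.08×10⁻¹² F.
C₂ = κ₂ε₀A₂/d = 4.18 × 8.85×10⁻¹² × 1.68×10⁻³ / 1.49×10⁻³ = 4.18×10⁻¹¹ F.
C = C₁ + C₂ = 4.79×10⁻¹¹ F.
Q = CV = 4.79×10⁻¹¹ × 243 = 1.16×10⁻⁸ C.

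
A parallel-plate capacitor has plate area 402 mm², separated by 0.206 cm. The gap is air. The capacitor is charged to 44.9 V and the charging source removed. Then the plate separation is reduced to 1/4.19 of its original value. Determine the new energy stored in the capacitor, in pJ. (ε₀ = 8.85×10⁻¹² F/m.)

A = 402 mm² = 4.02×10⁻⁴ m².
Initially C₁ = ε₀A/d = 8.85×10⁻¹² × 4.02×10⁻⁴ / 2.06×10⁻³ = 1.73×10⁻¹² F.
U₁ = 1.74×10⁻⁹ J.
Isolated ⇒ Q is held fixed. C₂ = 4.19 C₁ and U = Q²/(2C), so U₂/U₁ = C₁/C₂ = 0.239.
U₂ = 0.239 × 1.74×10⁻⁹ = 4.15×10⁻¹⁰ J.

U ≈ 415 pJ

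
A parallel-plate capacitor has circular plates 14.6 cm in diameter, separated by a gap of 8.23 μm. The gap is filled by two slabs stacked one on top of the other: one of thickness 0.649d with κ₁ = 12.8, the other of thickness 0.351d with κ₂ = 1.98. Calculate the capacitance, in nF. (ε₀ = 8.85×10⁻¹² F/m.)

A = π(14.6/2 cm)² = 1.67×10⁻² m².
Stacked slabs ⇒ two capacitors in series, each with the full plate area.
C₁ = κ₁ε₀A/d₁ = 12.8 × 8.85×10⁻¹² × 1.67×10⁻² / 5.34×10⁻⁶ = 3.55×10⁻⁷ F.
C₂ = κ₂ε₀A/d₂ = 1.98 × 8.85×10⁻¹² × 1.67×10⁻² / 2.89×10⁻⁶ = 1.02×10⁻⁷ F.
C = (1/C₁ + 1/C₂)⁻¹ = 7.90×10⁻⁸ F.

C ≈ 79.0 nF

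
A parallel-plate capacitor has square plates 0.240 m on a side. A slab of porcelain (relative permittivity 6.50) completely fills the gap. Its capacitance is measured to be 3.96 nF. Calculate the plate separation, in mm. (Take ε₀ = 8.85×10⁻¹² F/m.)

A = (0.240 m)² = 5.76×10⁻² m².
d = κε₀A/C = 6.50 × 8.85×10⁻¹² × 5.76×10⁻² / 3.96×10⁻⁹ = 8.37×10⁻⁴ m.

d ≈ 0.837 mm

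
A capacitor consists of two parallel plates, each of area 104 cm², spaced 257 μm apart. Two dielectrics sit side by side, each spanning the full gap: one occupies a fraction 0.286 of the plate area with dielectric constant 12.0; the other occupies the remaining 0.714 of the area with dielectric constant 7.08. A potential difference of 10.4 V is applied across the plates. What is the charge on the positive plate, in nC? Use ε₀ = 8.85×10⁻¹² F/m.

31.6 nC

A = 104 cm² = 1.04×10⁻² m².
Side-by-side slabs ⇒ two capacitors in parallel, each spanning the full gap.
C₁ = κ₁ε₀A₁/d = 12.0 × 8.85×10⁻¹² × 2.97×10⁻³ / 2.57×10⁻⁴ = 1.23×10⁻⁹ F.
C₂ = κ₂ε₀A₂/d = 7.08 × 8.85×10⁻¹² × 7.43×10⁻³ / 2.57×10⁻⁴ = 1.81×10⁻⁹ F.
C = C₁ + C₂ = 3.04×10⁻⁹ F.
Q = CV = 3.04×10⁻⁹ × 10.4 = 3.16×10⁻⁸ C.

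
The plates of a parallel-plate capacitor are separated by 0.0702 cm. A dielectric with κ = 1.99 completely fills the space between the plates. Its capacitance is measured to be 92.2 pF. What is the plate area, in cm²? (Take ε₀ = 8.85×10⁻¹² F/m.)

A ≈ 36.8 cm²

A = Cd/(κε₀) = 9.22×10⁻¹¹ × 7.02×10⁻⁴ / (1.99 × 8.85×10⁻¹²) = 3.68×10⁻³ m².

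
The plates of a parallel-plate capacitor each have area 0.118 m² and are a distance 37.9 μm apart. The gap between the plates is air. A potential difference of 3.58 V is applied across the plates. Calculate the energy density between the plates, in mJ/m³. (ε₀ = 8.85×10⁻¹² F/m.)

E = V/d = 3.58 / 3.79×10⁻⁵ = 9.45×10⁴ V/m.
u = ½ε₀E² = ½ × 8.85×10⁻¹² × (9.45×10⁴)² = 3.95×10⁻² J/m³.

39.5 mJ/m³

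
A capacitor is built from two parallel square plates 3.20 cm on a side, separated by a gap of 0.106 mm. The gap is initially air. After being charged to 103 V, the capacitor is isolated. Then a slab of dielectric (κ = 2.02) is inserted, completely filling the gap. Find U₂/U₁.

U₂/U₁ ≈ 0.495

Isolated ⇒ Q is held fixed.
C₂ = 2.02 C₁ and U = Q²/(2C), so U₂/U₁ = C₁/C₂ = 0.495.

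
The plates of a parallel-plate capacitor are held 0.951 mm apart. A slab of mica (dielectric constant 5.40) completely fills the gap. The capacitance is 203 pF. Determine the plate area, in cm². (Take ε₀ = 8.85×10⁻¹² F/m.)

A ≈ 40.4 cm²

A = Cd/(κε₀) = 2.03×10⁻¹⁰ × 9.51×10⁻⁴ / (5.40 × 8.85×10⁻¹²) = 4.04×10⁻³ m².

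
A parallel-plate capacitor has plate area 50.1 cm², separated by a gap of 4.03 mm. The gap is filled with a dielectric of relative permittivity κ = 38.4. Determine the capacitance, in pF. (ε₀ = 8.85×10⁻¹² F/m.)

A = 50.1 cm² = 5.01×10⁻³ m².
C = κε₀A/d = 38.4 × 8.85×10⁻¹² × 5.01×10⁻³ / 4.03×10⁻³ = 4.22×10⁻¹⁰ F.

422 pF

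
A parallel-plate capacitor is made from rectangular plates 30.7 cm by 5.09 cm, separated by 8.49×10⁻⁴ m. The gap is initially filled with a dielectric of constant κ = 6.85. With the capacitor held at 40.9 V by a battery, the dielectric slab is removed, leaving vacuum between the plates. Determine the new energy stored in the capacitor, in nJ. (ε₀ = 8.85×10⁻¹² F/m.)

A = 30.7 × 5.09 cm² = 1.56×10⁻² m².
Initially C₁ = κε₀A/d = 6.85 × 8.85×10⁻¹² × 1.56×10⁻² / 8.49×10⁻⁴ = 1.12×10⁻⁹ F.
U₁ = 9.33×10⁻⁷ J.
Battery connected ⇒ V is held fixed. C₂ = 0.146 C₁ and U = ½CV², so U₂/U₁ = C₂/C₁ = 0.146.
U₂ = 0.146 × 9.33×10⁻⁷ = 1.36×10⁻⁷ J.

136 nJ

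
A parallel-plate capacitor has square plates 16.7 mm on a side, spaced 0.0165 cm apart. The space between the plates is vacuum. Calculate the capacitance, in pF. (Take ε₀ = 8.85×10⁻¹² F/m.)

A = (16.7 mm)² = 2.79×10⁻⁴ m².
C = ε₀A/d = 8.85×10⁻¹² × 2.79×10⁻⁴ / 1.65×10⁻⁴ = 1.50×10⁻¹¹ F.

15.0 pF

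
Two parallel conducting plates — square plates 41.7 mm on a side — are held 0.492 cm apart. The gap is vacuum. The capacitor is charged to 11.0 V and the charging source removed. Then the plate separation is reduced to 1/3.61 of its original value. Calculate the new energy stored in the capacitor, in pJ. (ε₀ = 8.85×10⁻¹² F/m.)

U ≈ 52.4 pJ

A = (41.7 mm)² = 1.74×10⁻³ m².
Initially C₁ = ε₀A/d = 8.85×10⁻¹² × 1.74×10⁻³ / 4.92×10⁻³ = 3.13×10⁻¹² F.
U₁ = 1.89×10⁻¹⁰ J.
Isolated ⇒ Q is held fixed. C₂ = 3.61 C₁ and U = Q²/(2C), so U₂/U₁ = C₁/C₂ = 0.277.
U₂ = 0.277 × 1.89×10⁻¹⁰ = 5.24×10⁻¹¹ J.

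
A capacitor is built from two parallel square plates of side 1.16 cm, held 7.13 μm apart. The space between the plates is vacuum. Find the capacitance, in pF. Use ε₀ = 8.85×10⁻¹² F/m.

167 pF

A = (1.16 cm)² = 1.35×10⁻⁴ m².
C = ε₀A/d = 8.85×10⁻¹² × 1.35×10⁻⁴ / 7.13×10⁻⁶ = 1.67×10⁻¹⁰ F.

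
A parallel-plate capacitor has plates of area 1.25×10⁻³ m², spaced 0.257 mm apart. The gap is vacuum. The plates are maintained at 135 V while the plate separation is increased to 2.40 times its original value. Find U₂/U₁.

Battery connected ⇒ V is held fixed.
C₂ = 0.417 C₁ and U = ½CV², so U₂/U₁ = C₂/C₁ = 0.417.

U₂/U₁ ≈ 0.417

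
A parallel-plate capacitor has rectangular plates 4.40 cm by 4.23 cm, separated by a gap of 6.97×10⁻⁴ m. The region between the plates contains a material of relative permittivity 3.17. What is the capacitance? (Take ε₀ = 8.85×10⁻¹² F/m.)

A = 4.40 × 4.23 cm² = 1.86×10⁻³ m².
C = κε₀A/d = 3.17 × 8.85×10⁻¹² × 1.86×10⁻³ / 6.97×10⁻⁴ = 7.49×10⁻¹¹ F.

74.9 pF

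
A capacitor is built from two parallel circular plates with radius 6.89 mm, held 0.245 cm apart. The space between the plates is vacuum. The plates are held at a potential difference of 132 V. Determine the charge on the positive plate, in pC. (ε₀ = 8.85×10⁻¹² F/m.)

A = π(6.89 mm)² = 1.49×10⁻⁴ m².
C = ε₀A/d = 8.85×10⁻¹² × 1.49×10⁻⁴ / 2.45×10⁻³ = 5.39×10⁻¹³ F.
Q = CV = 5.39×10⁻¹³ × 132 = 7.11×10⁻¹¹ C.

71.1 pC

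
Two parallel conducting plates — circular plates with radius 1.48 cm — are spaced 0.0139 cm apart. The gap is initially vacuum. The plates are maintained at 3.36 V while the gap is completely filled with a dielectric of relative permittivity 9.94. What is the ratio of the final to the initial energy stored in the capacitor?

9.94

Battery connected ⇒ V is held fixed.
C₂ = 9.94 C₁ and U = ½CV², so U₂/U₁ = C₂/C₁ = 9.94.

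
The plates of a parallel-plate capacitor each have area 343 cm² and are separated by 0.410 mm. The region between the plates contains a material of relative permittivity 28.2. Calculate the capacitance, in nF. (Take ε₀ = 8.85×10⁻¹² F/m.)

A = 343 cm² = 3.43×10⁻² m².
C = κε₀A/d = 28.2 × 8.85×10⁻¹² × 3.43×10⁻² / 4.10×10⁻⁴ = 2.09×10⁻⁸ F.

20.9 nF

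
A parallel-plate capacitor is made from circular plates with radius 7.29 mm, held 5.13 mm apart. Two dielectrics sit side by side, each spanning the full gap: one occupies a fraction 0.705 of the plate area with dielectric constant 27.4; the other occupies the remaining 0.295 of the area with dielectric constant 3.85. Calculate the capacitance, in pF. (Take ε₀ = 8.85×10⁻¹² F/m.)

C ≈ 5.89 pF

A = π(7.29 mm)² = 1.67×10⁻⁴ m².
Side-by-side slabs ⇒ two capacitors in parallel, each spanning the full gap.
C₁ = κ₁ε₀A₁/d = 27.4 × 8.85×10⁻¹² × 1.18×10⁻⁴ / 5.13×10⁻³ = 5.56×10⁻¹² F.
C₂ = κ₂ε₀A₂/d = 3.85 × 8.85×10⁻¹² × 4.93×10⁻⁵ / 5.13×10⁻³ = 3.27×10⁻¹³ F.
C = C₁ + C₂ = 5.89×10⁻¹² F.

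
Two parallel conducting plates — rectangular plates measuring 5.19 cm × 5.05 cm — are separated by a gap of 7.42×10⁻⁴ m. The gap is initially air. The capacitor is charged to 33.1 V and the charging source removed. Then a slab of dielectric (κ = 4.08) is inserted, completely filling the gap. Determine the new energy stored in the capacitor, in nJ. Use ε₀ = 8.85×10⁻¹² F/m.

A = 5.19 × 5.05 cm² = 2.62×10⁻³ m².
Initially C₁ = ε₀A/d = 8.85×10⁻¹² × 2.62×10⁻³ / 7.42×10⁻⁴ = 3.13×10⁻¹¹ F.
U₁ = 1.71×10⁻⁸ J.
Isolated ⇒ Q is held fixed. C₂ = 4.08 C₁ and U = Q²/(2C), so U₂/U₁ = C₁/C₂ = 0.245.
U₂ = 0.245 × 1.71×10⁻⁸ = 4.20×10⁻⁹ J.

4.20 nJ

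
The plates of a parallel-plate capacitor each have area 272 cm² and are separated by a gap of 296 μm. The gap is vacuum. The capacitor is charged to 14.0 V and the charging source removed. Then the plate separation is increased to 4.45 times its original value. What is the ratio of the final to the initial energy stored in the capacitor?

4.45

Isolated ⇒ Q is held fixed.
C₂ = 0.225 C₁ and U = Q²/(2C), so U₂/U₁ = C₁/C₂ = 4.45.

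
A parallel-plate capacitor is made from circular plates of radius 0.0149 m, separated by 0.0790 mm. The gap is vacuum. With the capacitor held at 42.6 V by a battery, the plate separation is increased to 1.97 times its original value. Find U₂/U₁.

Battery connected ⇒ V is held fixed.
C₂ = 0.508 C₁ and U = ½CV², so U₂/U₁ = C₂/C₁ = 0.508.

0.508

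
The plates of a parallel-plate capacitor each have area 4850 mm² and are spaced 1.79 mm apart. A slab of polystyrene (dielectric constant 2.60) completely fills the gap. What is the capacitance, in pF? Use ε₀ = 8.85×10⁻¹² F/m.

A = 4850 mm² = 4.85×10⁻³ m².
C = κε₀A/d = 2.60 × 8.85×10⁻¹² × 4.85×10⁻³ / 1.79×10⁻³ = 6.23×10⁻¹¹ F.

62.3 pF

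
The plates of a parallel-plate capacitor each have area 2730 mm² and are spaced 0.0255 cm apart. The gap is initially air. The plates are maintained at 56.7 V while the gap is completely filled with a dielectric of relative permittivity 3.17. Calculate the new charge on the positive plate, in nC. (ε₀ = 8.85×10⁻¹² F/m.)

Q ≈ 17.0 nC

A = 2730 mm² = 2.73×10⁻³ m².
Initially C₁ = ε₀A/d = 8.85×10⁻¹² × 2.73×10⁻³ / 2.55×10⁻⁴ = 9.47×10⁻¹¹ F.
Q₁ = 5.37×10⁻⁹ C.
Battery connected ⇒ V is held fixed. C₂ = 3.17 C₁ and Q = CV, so Q₂/Q₁ = C₂/C₁ = 3.17.
Q₂ = 3.17 × 5.37×10⁻⁹ = 1.70×10⁻⁸ C.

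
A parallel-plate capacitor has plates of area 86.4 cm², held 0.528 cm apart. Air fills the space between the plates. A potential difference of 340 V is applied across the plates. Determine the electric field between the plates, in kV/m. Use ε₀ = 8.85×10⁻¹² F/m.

64.4 kV/m

E = V/d = 340 / 5.28×10⁻³ = 6.44×10⁴ V/m.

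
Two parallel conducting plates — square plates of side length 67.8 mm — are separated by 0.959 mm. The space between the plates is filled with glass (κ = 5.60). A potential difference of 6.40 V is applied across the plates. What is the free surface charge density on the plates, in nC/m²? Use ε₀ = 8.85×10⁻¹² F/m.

σ ≈ 331 nC/m²

A = (67.8 mm)² = 4.60×10⁻³ m².
C = κε₀A/d = 5.60 × 8.85×10⁻¹² × 4.60×10⁻³ / 9.59×10⁻⁴ = 2.38×10⁻¹⁰ F.
σ = Q/A = CV/A = 2.38×10⁻¹⁰ × 6.40 / 4.60×10⁻³ = 3.31×10⁻⁷ C/m².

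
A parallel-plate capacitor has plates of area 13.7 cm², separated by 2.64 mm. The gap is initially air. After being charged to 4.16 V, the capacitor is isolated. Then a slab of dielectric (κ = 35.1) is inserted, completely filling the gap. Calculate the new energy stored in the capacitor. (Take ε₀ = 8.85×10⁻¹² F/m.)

A = 13.7 cm² = 1.37×10⁻³ m².
Initially C₁ = ε₀A/d = 8.85×10⁻¹² × 1.37×10⁻³ / 2.64×10⁻³ = 4.59×10⁻¹² F.
U₁ = 3.97×10⁻¹¹ J.
Isolated ⇒ Q is held fixed. C₂ = 35.1 C₁ and U = Q²/(2C), so U₂/U₁ = C₁/C₂ = 0.0285.
U₂ = 0.0285 × 3.97×10⁻¹¹ = 1.13×10⁻¹² J.

U ≈ 1.13 pJ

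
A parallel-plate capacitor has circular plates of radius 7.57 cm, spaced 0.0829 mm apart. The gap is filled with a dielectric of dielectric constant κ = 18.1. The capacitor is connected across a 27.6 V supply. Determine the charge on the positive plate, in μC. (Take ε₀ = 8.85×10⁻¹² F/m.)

0.960 μC

A = π(7.57 cm)² = 1.80×10⁻² m².
C = κε₀A/d = 18.1 × 8.85×10⁻¹² × 1.80×10⁻² / 8.29×10⁻⁵ = 3.48×10⁻⁸ F.
Q = CV = 3.48×10⁻⁸ × 27.6 = 9.60×10⁻⁷ C.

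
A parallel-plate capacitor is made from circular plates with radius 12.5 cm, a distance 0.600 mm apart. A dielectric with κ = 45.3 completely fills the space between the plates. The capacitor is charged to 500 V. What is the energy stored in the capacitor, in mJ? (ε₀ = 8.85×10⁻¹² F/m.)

4.10 mJ

A = π(12.5 cm)² = 4.91×10⁻² m².
C = κε₀A/d = 45.3 × 8.85×10⁻¹² × 4.91×10⁻² / 6.00×10⁻⁴ = 3.28×10⁻⁸ F.
U = ½CV² = ½ × 3.28×10⁻⁸ × (500)² = 4.10×10⁻³ J.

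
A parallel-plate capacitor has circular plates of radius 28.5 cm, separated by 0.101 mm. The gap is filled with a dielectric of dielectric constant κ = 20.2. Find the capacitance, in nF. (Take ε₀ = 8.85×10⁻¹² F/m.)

A = π(28.5 cm)² = 0.255 m².
C = κε₀A/d = 20.2 × 8.85×10⁻¹² × 0.255 / 1.01×10⁻⁴ = 4.52×10⁻⁷ F.

452 nF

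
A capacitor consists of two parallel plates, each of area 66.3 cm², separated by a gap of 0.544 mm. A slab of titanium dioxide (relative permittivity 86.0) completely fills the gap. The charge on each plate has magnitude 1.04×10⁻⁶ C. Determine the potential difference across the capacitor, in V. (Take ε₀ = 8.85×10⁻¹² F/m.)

A = 66.3 cm² = 6.63×10⁻³ m².
C = κε₀A/d = 86.0 × 8.85×10⁻¹² × 6.63×10⁻³ / 5.44×10⁻⁴ = 9.28×10⁻⁹ F.
V = Q/C = 1.04×10⁻⁶ / 9.28×10⁻⁹ = 1.12×10² V.

112 V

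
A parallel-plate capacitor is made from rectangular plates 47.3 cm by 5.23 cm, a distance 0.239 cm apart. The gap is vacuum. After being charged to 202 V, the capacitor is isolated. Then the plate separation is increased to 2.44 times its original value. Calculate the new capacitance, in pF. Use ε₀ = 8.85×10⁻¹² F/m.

A = 47.3 × 5.23 cm² = 2.47×10⁻² m².
Initially C₁ = ε₀A/d = 8.85×10⁻¹² × 2.47×10⁻² / 2.39×10⁻³ = 9.16×10⁻¹¹ F.
C = ε₀A/d scales as 1/d, so C₂/C₁ = d₁/d₂ = 1/2.44 = 0.410.
C₂ = 0.410 × 9.16×10⁻¹¹ = 3.75×10⁻¹¹ F.

37.5 pF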